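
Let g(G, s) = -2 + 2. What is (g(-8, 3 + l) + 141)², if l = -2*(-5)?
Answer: 19881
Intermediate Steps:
l = 10
g(G, s) = 0
(g(-8, 3 + l) + 141)² = (0 + 141)² = 141² = 19881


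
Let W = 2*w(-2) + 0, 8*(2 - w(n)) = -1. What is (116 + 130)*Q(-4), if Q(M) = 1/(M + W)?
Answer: 984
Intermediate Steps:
w(n) = 17/8 (w(n) = 2 - ⅛*(-1) = 2 + ⅛ = 17/8)
W = 17/4 (W = 2*(17/8) + 0 = 17/4 + 0 = 17/4 ≈ 4.2500)
Q(M) = 1/(17/4 + M) (Q(M) = 1/(M + 17/4) = 1/(17/4 + M))
(116 + 130)*Q(-4) = (116 + 130)*(4/(17 + 4*(-4))) = 246*(4/(17 - 16)) = 246*(4/1) = 246*(4*1) = 246*4 = 984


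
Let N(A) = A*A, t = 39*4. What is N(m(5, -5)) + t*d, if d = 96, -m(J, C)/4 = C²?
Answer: 24976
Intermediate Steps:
m(J, C) = -4*C²
t = 156
N(A) = A²
N(m(5, -5)) + t*d = (-4*(-5)²)² + 156*96 = (-4*25)² + 14976 = (-100)² + 14976 = 10000 + 14976 = 24976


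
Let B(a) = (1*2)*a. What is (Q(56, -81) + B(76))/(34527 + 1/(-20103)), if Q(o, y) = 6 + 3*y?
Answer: -341751/138819256 ≈ -0.0024618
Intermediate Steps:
B(a) = 2*a
(Q(56, -81) + B(76))/(34527 + 1/(-20103)) = ((6 + 3*(-81)) + 2*76)/(34527 + 1/(-20103)) = ((6 - 243) + 152)/(34527 - 1/20103) = (-237 + 152)/(694096280/20103) = -85*20103/694096280 = -341751/138819256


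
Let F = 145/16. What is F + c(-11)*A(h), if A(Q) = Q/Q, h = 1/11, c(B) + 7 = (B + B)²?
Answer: 7777/16 ≈ 486.06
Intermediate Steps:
F = 145/16 (F = 145*(1/16) = 145/16 ≈ 9.0625)
c(B) = -7 + 4*B² (c(B) = -7 + (B + B)² = -7 + (2*B)² = -7 + 4*B²)
h = 1/11 ≈ 0.090909
A(Q) = 1
F + c(-11)*A(h) = 145/16 + (-7 + 4*(-11)²)*1 = 145/16 + (-7 + 4*121)*1 = 145/16 + (-7 + 484)*1 = 145/16 + 477*1 = 145/16 + 477 = 7777/16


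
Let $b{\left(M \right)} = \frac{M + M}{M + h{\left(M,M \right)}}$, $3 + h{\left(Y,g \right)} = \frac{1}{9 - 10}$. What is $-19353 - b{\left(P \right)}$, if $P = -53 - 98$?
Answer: $- \frac{3000017}{155} \approx -19355.0$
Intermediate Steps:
$P = -151$
$h{\left(Y,g \right)} = -4$ ($h{\left(Y,g \right)} = -3 + \frac{1}{9 - 10} = -3 + \frac{1}{-1} = -3 - 1 = -4$)
$b{\left(M \right)} = \frac{2 M}{-4 + M}$ ($b{\left(M \right)} = \frac{M + M}{M - 4} = \frac{2 M}{-4 + M}$)
$-19353 - b{\left(P \right)} = -19353 - 2 \left(-151\right) \frac{1}{-4 - 151} = -19353 - 2 \left(-151\right) \frac{1}{-155} = -19353 - 2 \left(-151\right) \left(- \frac{1}{155}\right) = -19353 - \frac{302}{155} = - \frac{3000017}{155}$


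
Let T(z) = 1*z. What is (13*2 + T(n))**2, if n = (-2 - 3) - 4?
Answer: 289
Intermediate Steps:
n = -9 (n = -5 - 4 = -9)
T(z) = z
(13*2 + T(n))**2 = (13*2 - 9)**2 = (26 - 9)**2 = 17**2 = 289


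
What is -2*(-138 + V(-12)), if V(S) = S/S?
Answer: 274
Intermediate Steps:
V(S) = 1
-2*(-138 + V(-12)) = -2*(-138 + 1) = -2*(-137) = 274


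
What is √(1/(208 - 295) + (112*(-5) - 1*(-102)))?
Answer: I*√3466689/87 ≈ 21.401*I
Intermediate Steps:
√(1/(208 - 295) + (112*(-5) - 1*(-102))) = √(1/(-87) + (-560 + 102)) = √(-1/87 - 458) = √(-39847/87) = I*√3466689/87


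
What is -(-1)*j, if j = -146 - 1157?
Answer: -1303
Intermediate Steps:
j = -1303
-(-1)*j = -(-1)*(-1303) = -1*1303 = -1303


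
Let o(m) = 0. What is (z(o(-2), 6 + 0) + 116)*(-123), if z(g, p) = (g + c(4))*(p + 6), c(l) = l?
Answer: -20172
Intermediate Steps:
z(g, p) = (4 + g)*(6 + p) (z(g, p) = (g + 4)*(p + 6) = (4 + g)*(6 + p))
(z(o(-2), 6 + 0) + 116)*(-123) = ((24 + 4*(6 + 0) + 6*0 + 0*(6 + 0)) + 116)*(-123) = ((24 + 4*6 + 0 + 0*6) + 116)*(-123) = ((24 + 24 + 0 + 0) + 116)*(-123) = (48 + 116)*(-123) = 164*(-123) = -20172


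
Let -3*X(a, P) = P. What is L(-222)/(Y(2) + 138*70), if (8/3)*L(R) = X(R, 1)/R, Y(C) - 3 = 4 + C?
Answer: 1/17172144 ≈ 5.8234e-8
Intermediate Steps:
Y(C) = 7 + C (Y(C) = 3 + (4 + C) = 7 + C)
X(a, P) = -P/3
L(R) = -1/(8*R) (L(R) = 3*((-1/3*1)/R)/8 = 3*(-1/(3*R))/8 = -1/(8*R))
L(-222)/(Y(2) + 138*70) = (-1/8/(-222))/((7 + 2) + 138*70) = (-1/8*(-1/222))/(9 + 9660) = (1/1776)/9669 = (1/1776)*(1/9669) = 1/17172144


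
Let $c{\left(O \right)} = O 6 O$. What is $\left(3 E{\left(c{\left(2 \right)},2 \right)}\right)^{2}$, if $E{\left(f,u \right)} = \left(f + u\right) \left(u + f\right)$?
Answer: $4112784$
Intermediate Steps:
$c{\left(O \right)} = 6 O^{2}$
$E{\left(f,u \right)} = \left(f + u\right)^{2}$ ($E{\left(f,u \right)} = \left(f + u\right) \left(f + u\right) = \left(f + u\right)^{2}$)
$\left(3 E{\left(c{\left(2 \right)},2 \right)}\right)^{2} = \left(3 \left(6 \cdot 2^{2} + 2\right)^{2}\right)^{2} = \left(3 \left(6 \cdot 4 + 2\right)^{2}\right)^{2} = \left(3 \left(24 + 2\right)^{2}\right)^{2} = \left(3 \cdot 26^{2}\right)^{2} = \left(3 \cdot 676\right)^{2} = 2028^{2} = 4112784$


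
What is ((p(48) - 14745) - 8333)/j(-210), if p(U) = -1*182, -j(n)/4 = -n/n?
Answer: -5815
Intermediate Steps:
j(n) = 4 (j(n) = -(-4)*n/n = -(-4) = -4*(-1) = 4)
p(U) = -182
((p(48) - 14745) - 8333)/j(-210) = ((-182 - 14745) - 8333)/4 = (-14927 - 8333)*(1/4) = -23260*1/4 = -5815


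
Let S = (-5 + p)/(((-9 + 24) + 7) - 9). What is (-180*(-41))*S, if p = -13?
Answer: -132840/13 ≈ -10218.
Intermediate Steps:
S = -18/13 (S = (-5 - 13)/(((-9 + 24) + 7) - 9) = -18/((15 + 7) - 9) = -18/(22 - 9) = -18/13 ≈ -1.3846)
(-180*(-41))*S = -180*(-41)*(-18/13) = -45*(-164)*(-18/13) = 7380*(-18/13) = -132840/13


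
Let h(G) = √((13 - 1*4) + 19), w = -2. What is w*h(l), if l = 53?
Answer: -4*√7 ≈ -10.583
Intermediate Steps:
h(G) = 2*√7 (h(G) = √((13 - 4) + 19) = √(9 + 19) = √28 = 2*√7)
w*h(l) = -4*√7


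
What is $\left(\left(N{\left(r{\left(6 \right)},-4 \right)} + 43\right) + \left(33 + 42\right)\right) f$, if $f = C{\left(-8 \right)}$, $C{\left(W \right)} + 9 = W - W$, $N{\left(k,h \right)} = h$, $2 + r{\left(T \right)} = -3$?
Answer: $-1026$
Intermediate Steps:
$r{\left(T \right)} = -5$ ($r{\left(T \right)} = -2 - 3 = -5$)
$C{\left(W \right)} = -9$ ($C{\left(W \right)} = -9 + \left(W - W\right) = -9 + 0 = -9$)
$f = -9$
$\left(\left(N{\left(r{\left(6 \right)},-4 \right)} + 43\right) + \left(33 + 42\right)\right) f = \left(\left(-4 + 43\right) + \left(33 + 42\right)\right) \left(-9\right) = \left(39 + 75\right) \left(-9\right) = 114 \left(-9\right) = -1026$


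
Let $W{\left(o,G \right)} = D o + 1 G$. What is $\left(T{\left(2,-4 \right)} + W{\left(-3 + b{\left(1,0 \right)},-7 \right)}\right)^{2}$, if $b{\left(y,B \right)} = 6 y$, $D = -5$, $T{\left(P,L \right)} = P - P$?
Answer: $484$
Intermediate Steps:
$T{\left(P,L \right)} = 0$
$W{\left(o,G \right)} = G - 5 o$ ($W{\left(o,G \right)} = - 5 o + 1 G = - 5 o + G = G - 5 o$)
$\left(T{\left(2,-4 \right)} + W{\left(-3 + b{\left(1,0 \right)},-7 \right)}\right)^{2} = \left(0 - \left(7 + 5 \left(-3 + 6 \cdot 1\right)\right)\right)^{2} = \left(0 - \left(7 + 5 \left(-3 + 6\right)\right)\right)^{2} = \left(0 - 22\right)^{2} = \left(-22\right)^{2} = 484$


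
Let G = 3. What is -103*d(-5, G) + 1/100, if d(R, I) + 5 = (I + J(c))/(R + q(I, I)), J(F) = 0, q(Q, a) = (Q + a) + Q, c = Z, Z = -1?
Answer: 10944/25 ≈ 437.76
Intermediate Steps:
c = -1
q(Q, a) = a + 2*Q
d(R, I) = -5 + I/(R + 3*I) (d(R, I) = -5 + (I + 0)/(R + (I + 2*I)) = -5 + I/(R + 3*I))
-103*d(-5, G) + 1/100 = -103*(-14*3 - 5*(-5))/(-5 + 3*3) + 1/100 = -103*(-42 + 25)/(-5 + 9) + 1/100 = -103*(-17)/4 + 1/100 = -103*(-17/4) + 1/100 = 1751/4 + 1/100 = 10944/25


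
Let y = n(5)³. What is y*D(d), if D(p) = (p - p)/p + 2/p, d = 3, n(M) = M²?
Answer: 31250/3 ≈ 10417.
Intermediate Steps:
D(p) = 2/p (D(p) = 0/p + 2/p = 0 + 2/p = 2/p)
y = 15625 (y = (5²)³ = 25³ = 15625)
y*D(d) = 15625*(2/3) = 15625*(2*(⅓)) = 15625*(⅔) = 31250/3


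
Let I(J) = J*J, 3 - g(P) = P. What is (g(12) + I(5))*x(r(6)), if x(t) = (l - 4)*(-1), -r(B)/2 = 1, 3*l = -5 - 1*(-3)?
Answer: 224/3 ≈ 74.667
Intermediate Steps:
l = -⅔ (l = (-5 - 1*(-3))/3 = (-5 + 3)/3 = (⅓)*(-2) = -⅔ ≈ -0.66667)
g(P) = 3 - P
I(J) = J²
r(B) = -2 (r(B) = -2*1 = -2)
x(t) = 14/3 (x(t) = (-⅔ - 4)*(-1) = -14/3*(-1) = 14/3)
(g(12) + I(5))*x(r(6)) = ((3 - 1*12) + 5²)*(14/3) = ((3 - 12) + 25)*(14/3) = (-9 + 25)*(14/3) = 16*(14/3) = 224/3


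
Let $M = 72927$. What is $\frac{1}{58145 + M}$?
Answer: $\frac{1}{131072} \approx 7.6294 \cdot 10^{-6}$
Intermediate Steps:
$\frac{1}{58145 + M} = \frac{1}{58145 + 72927} = \frac{1}{131072}$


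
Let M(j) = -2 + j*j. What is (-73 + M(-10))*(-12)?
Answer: -300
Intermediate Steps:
M(j) = -2 + j**2
(-73 + M(-10))*(-12) = (-73 + (-2 + (-10)**2))*(-12) = (-73 + (-2 + 100))*(-12) = (-73 + 98)*(-12) = 25*(-12) = -300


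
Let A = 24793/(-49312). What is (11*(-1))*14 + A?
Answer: -7618841/49312 ≈ -154.50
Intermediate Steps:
A = -24793/49312 (A = 24793*(-1/49312) = -24793/49312 ≈ -0.50278)
(11*(-1))*14 + A = (11*(-1))*14 - 24793/49312 = -11*14 - 24793/49312 = -154 - 24793/49312 = -7618841/49312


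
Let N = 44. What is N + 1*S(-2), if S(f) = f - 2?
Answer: 40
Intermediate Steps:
S(f) = -2 + f
N + 1*S(-2) = 44 + 1*(-2 - 2) = 44 + 1*(-4) = 44 - 4 = 40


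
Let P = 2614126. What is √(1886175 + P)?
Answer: 13*√26629 ≈ 2121.4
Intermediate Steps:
√(1886175 + P) = √(1886175 + 2614126) = √4500301 = 13*√26629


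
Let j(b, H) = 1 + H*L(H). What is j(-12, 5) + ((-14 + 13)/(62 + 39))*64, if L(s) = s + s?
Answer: 5087/101 ≈ 50.366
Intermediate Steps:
L(s) = 2*s
j(b, H) = 1 + 2*H² (j(b, H) = 1 + H*(2*H) = 1 + 2*H²)
j(-12, 5) + ((-14 + 13)/(62 + 39))*64 = (1 + 2*5²) + ((-14 + 13)/(62 + 39))*64 = (1 + 2*25) - 1/101*64 = (1 + 50) - 1*1/101*64 = 51 - 1/101*64 = 51 - 64/101 = 5087/101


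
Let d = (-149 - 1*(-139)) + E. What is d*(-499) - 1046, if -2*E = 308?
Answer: 80790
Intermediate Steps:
E = -154 (E = -½*308 = -154)
d = -164 (d = (-149 - 1*(-139)) - 154 = (-149 + 139) - 154 = -10 - 154 = -164)
d*(-499) - 1046 = -164*(-499) - 1046 = 81836 - 1046 = 80790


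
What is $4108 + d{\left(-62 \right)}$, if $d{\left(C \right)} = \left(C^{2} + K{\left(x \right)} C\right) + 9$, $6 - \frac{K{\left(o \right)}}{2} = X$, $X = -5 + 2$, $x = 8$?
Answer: $6845$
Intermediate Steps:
$X = -3$
$K{\left(o \right)} = 18$ ($K{\left(o \right)} = 12 - -6 = 12 + 6 = 18$)
$d{\left(C \right)} = 9 + C^{2} + 18 C$ ($d{\left(C \right)} = \left(C^{2} + 18 C\right) + 9 = 9 + C^{2} + 18 C$)
$4108 + d{\left(-62 \right)} = 4108 + \left(9 + \left(-62\right)^{2} + 18 \left(-62\right)\right) = 4108 + \left(9 + 3844 - 1116\right) = 4108 + 2737 = 6845$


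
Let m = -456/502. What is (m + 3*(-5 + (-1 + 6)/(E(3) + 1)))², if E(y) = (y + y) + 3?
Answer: 52316289/252004 ≈ 207.60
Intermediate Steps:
E(y) = 3 + 2*y (E(y) = 2*y + 3 = 3 + 2*y)
m = -228/251 (m = -456*1/502 = -228/251 ≈ -0.90837)
(m + 3*(-5 + (-1 + 6)/(E(3) + 1)))² = (-228/251 + 3*(-5 + (-1 + 6)/((3 + 2*3) + 1)))² = (-228/251 + 3*(-5 + 5/((3 + 6) + 1)))² = (-228/251 + 3*(-5 + 5/(9 + 1)))² = (-228/251 + 3*(-5 + 5/10))² = (-228/251 + 3*(-5 + 5*(⅒)))² = (-228/251 + 3*(-5 + ½))² = (-228/251 + 3*(-9/2))² = (-228/251 - 27/2)² = (-7233/502)² = 52316289/252004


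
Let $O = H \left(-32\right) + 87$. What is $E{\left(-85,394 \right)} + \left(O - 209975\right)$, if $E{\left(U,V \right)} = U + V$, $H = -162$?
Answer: $-204395$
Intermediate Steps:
$O = 5271$ ($O = \left(-162\right) \left(-32\right) + 87 = 5184 + 87 = 5271$)
$E{\left(-85,394 \right)} + \left(O - 209975\right) = \left(-85 + 394\right) + \left(5271 - 209975\right) = 309 + \left(5271 - 209975\right) = 309 - 204704 = -204395$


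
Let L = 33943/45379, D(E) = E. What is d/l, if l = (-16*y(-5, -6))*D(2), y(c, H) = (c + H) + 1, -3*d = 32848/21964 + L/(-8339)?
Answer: -3107361548959/1994764229924160 ≈ -0.0015578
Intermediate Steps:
L = 33943/45379 (L = 33943*(1/45379) = 33943/45379 ≈ 0.74799)
d = -3107361548959/6233638218513 (d = -(32848/21964 + (33943/45379)/(-8339))/3 = -(32848*(1/21964) + (33943/45379)*(-1/8339))/3 = -(8212/5491 - 33943/378415481)/3 = -⅓*3107361548959/2077879406171 = -3107361548959/6233638218513 ≈ -0.49848)
y(c, H) = 1 + H + c (y(c, H) = (H + c) + 1 = 1 + H + c)
l = 320 (l = -16*(1 - 6 - 5)*2 = -16*(-10)*2 = 160*2 = 320)
d/l = -3107361548959/6233638218513/320 = -3107361548959/6233638218513*1/320 = -3107361548959/1994764229924160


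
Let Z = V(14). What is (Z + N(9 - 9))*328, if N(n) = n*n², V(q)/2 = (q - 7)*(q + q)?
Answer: 128576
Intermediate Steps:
V(q) = 4*q*(-7 + q) (V(q) = 2*((q - 7)*(q + q)) = 2*((-7 + q)*(2*q)) = 2*(2*q*(-7 + q)) = 4*q*(-7 + q))
Z = 392 (Z = 4*14*(-7 + 14) = 4*14*7 = 392)
N(n) = n³
(Z + N(9 - 9))*328 = (392 + (9 - 9)³)*328 = (392 + 0³)*328 = (392 + 0)*328 = 392*328 = 128576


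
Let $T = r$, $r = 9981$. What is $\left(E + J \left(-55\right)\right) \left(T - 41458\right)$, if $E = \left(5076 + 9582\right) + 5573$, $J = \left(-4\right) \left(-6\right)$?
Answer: $-595261547$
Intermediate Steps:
$T = 9981$
$J = 24$
$E = 20231$ ($E = 14658 + 5573 = 20231$)
$\left(E + J \left(-55\right)\right) \left(T - 41458\right) = \left(20231 + 24 \left(-55\right)\right) \left(9981 - 41458\right) = \left(20231 - 1320\right) \left(-31477\right) = 18911 \left(-31477\right) = -595261547$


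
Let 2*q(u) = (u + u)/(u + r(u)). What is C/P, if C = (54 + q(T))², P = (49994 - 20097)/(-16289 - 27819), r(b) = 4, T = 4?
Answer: -131011787/29897 ≈ -4382.1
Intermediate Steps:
q(u) = u/(4 + u) (q(u) = ((u + u)/(u + 4))/2 = ((2*u)/(4 + u))/2 = (2*u/(4 + u))/2 = u/(4 + u))
P = -29897/44108 (P = 29897/(-44108) = 29897*(-1/44108) = -29897/44108 ≈ -0.67781)
C = 11881/4 (C = (54 + 4/(4 + 4))² = (54 + 4/8)² = (54 + 4*(⅛))² = (54 + ½)² = (109/2)² = 11881/4 ≈ 2970.3)
C/P = 11881/(4*(-29897/44108)) = (11881/4)*(-44108/29897) = -131011787/29897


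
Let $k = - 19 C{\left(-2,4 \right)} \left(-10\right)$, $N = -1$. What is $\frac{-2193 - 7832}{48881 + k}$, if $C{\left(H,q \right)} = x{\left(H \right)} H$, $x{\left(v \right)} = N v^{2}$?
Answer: $- \frac{10025}{50401} \approx -0.1989$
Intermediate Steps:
$x{\left(v \right)} = - v^{2}$
$C{\left(H,q \right)} = - H^{3}$ ($C{\left(H,q \right)} = - H^{2} H = - H^{3}$)
$k = 1520$ ($k = - 19 \left(- \left(-2\right)^{3}\right) \left(-10\right) = - 19 \left(\left(-1\right) \left(-8\right)\right) \left(-10\right) = \left(-19\right) 8 \left(-10\right) = \left(-152\right) \left(-10\right) = 1520$)
$\frac{-2193 - 7832}{48881 + k} = \frac{-2193 - 7832}{48881 + 1520} = - \frac{10025}{50401}$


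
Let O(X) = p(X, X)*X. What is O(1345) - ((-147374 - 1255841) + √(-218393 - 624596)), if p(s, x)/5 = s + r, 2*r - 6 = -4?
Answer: 10455065 - I*√842989 ≈ 1.0455e+7 - 918.14*I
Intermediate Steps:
r = 1 (r = 3 + (½)*(-4) = 3 - 2 = 1)
p(s, x) = 5 + 5*s (p(s, x) = 5*(s + 1) = 5*(1 + s) = 5 + 5*s)
O(X) = X*(5 + 5*X) (O(X) = (5 + 5*X)*X = X*(5 + 5*X))
O(1345) - ((-147374 - 1255841) + √(-218393 - 624596)) = 5*1345*(1 + 1345) - ((-147374 - 1255841) + √(-218393 - 624596)) = 5*1345*1346 - (-1403215 + √(-842989)) = 9051850 - (-1403215 + I*√842989) = 9051850 + (1403215 - I*√842989) = 10455065 - I*√842989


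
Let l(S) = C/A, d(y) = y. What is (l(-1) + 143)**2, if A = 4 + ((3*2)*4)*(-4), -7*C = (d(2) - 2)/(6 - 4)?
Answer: 20449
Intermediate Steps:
C = 0 (C = -(2 - 2)/(7*(6 - 4)) = -0/2 = -1/7*0 = 0)
A = -92 (A = 4 + (6*4)*(-4) = 4 + 24*(-4) = 4 - 96 = -92)
l(S) = 0 (l(S) = 0/(-92) = 0*(-1/92) = 0)
(l(-1) + 143)**2 = (0 + 143)**2 = 143**2 = 20449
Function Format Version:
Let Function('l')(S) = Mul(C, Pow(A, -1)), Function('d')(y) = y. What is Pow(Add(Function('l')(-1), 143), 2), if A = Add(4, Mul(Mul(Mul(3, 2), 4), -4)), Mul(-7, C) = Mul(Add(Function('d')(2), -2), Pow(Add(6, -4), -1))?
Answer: 20449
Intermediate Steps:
C = 0 (C = Mul(Rational(-1, 7), Mul(Add(2, -2), Pow(Add(6, -4), -1))) = Mul(Rational(-1, 7), Mul(0, Pow(2, -1))) = Mul(Rational(-1, 7), Mul(0, Rational(1, 2))) = Mul(Rational(-1, 7), 0) = 0)
A = -92 (A = Add(4, Mul(Mul(6, 4), -4)) = Add(4, Mul(24, -4)) = Add(4, -96) = -92)
Function('l')(S) = 0 (Function('l')(S) = Mul(0, Pow(-92, -1)) = Mul(0, Rational(-1, 92)) = 0)
Pow(Add(Function('l')(-1), 143), 2) = Pow(Add(0, 143), 2) = Pow(143, 2) = 20449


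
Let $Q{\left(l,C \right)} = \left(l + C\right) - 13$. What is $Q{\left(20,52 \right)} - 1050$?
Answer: $-991$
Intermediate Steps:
$Q{\left(l,C \right)} = -13 + C + l$ ($Q{\left(l,C \right)} = \left(C + l\right) - 13 = -13 + C + l$)
$Q{\left(20,52 \right)} - 1050 = \left(-13 + 52 + 20\right) - 1050 = 59 - 1050 = -991$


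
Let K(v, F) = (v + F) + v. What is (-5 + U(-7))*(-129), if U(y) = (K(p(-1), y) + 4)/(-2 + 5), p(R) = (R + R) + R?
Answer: 1032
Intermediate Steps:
p(R) = 3*R (p(R) = 2*R + R = 3*R)
K(v, F) = F + 2*v (K(v, F) = (F + v) + v = F + 2*v)
U(y) = -⅔ + y/3 (U(y) = ((y + 2*(3*(-1))) + 4)/(-2 + 5) = ((y + 2*(-3)) + 4)/3 = ((y - 6) + 4)*(⅓) = ((-6 + y) + 4)*(⅓) = (-2 + y)*(⅓) = -⅔ + y/3)
(-5 + U(-7))*(-129) = (-5 + (-⅔ + (⅓)*(-7)))*(-129) = (-5 + (-⅔ - 7/3))*(-129) = (-5 - 3)*(-129) = -8*(-129) = 1032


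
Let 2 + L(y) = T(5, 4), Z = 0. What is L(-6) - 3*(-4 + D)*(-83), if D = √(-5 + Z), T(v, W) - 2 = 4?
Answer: -992 + 249*I*√5 ≈ -992.0 + 556.78*I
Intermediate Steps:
T(v, W) = 6 (T(v, W) = 2 + 4 = 6)
L(y) = 4 (L(y) = -2 + 6 = 4)
D = I*√5 (D = √(-5 + 0) = √(-5) = I*√5 ≈ 2.2361*I)
L(-6) - 3*(-4 + D)*(-83) = 4 - 3*(-4 + I*√5)*(-83) = 4 + (12 - 3*I*√5)*(-83) = 4 + (-996 + 249*I*√5) = -992 + 249*I*√5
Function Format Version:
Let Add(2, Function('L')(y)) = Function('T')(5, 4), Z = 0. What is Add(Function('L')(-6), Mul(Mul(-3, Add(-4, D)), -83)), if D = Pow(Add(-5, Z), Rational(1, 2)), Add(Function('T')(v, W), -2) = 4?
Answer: Add(-992, Mul(249, I, Pow(5, Rational(1, 2)))) ≈ Add(-992.00, Mul(556.78, I))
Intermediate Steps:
Function('T')(v, W) = 6 (Function('T')(v, W) = Add(2, 4) = 6)
Function('L')(y) = 4 (Function('L')(y) = Add(-2, 6) = 4)
D = Mul(I, Pow(5, Rational(1, 2))) (D = Pow(Add(-5, 0), Rational(1, 2)) = Pow(-5, Rational(1, 2)) = Mul(I, Pow(5, Rational(1, 2))) ≈ Mul(2.2361, I))
Add(Function('L')(-6), Mul(Mul(-3, Add(-4, D)), -83)) = Add(4, Mul(Mul(-3, Add(-4, Mul(I, Pow(5, Rational(1, 2))))), -83)) = Add(4, Mul(Add(12, Mul(-3, I, Pow(5, Rational(1, 2)))), -83)) = Add(4, Add(-996, Mul(249, I, Pow(5, Rational(1, 2))))) = Add(-992, Mul(249, I, Pow(5, Rational(1, 2))))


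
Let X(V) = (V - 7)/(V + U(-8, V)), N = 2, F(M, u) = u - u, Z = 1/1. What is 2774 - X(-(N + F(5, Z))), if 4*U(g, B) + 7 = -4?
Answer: 52670/19 ≈ 2772.1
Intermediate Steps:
U(g, B) = -11/4 (U(g, B) = -7/4 + (¼)*(-4) = -7/4 - 1 = -11/4)
Z = 1
F(M, u) = 0
X(V) = (-7 + V)/(-11/4 + V) (X(V) = (V - 7)/(V - 11/4) = (-7 + V)/(-11/4 + V))
2774 - X(-(N + F(5, Z))) = 2774 - 4*(-7 - (2 + 0))/(-11 + 4*(-(2 + 0))) = 2774 - 4*(-7 - 1*2)/(-11 + 4*(-1*2)) = 2774 - 4*(-7 - 2)/(-11 + 4*(-2)) = 2774 - 4*(-9)/(-11 - 8) = 2774 - 4*(-9)/(-19) = 2774 - 4*(-1)*(-9)/19 = 2774 - 1*36/19 = 2774 - 36/19 = 52670/19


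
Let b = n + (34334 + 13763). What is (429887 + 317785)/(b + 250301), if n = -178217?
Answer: 747672/120181 ≈ 6.2212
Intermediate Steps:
b = -130120 (b = -178217 + (34334 + 13763) = -178217 + 48097 = -130120)
(429887 + 317785)/(b + 250301) = (429887 + 317785)/(-130120 + 250301) = 747672/120181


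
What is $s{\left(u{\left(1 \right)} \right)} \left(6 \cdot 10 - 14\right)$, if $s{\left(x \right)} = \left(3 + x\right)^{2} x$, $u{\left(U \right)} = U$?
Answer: $736$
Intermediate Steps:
$s{\left(x \right)} = x \left(3 + x\right)^{2}$
$s{\left(u{\left(1 \right)} \right)} \left(6 \cdot 10 - 14\right) = 1 \left(3 + 1\right)^{2} \left(6 \cdot 10 - 14\right) = 1 \cdot 4^{2} \left(60 - 14\right) = 1 \cdot 16 \cdot 46 = 16 \cdot 46 = 736$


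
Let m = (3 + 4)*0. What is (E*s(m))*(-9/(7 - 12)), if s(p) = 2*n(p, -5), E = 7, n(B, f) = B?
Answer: 0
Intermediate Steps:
m = 0 (m = 7*0 = 0)
s(p) = 2*p
(E*s(m))*(-9/(7 - 12)) = (7*(2*0))*(-9/(7 - 12)) = (7*0)*(-9/(-5)) = 0*(-9*(-1/5)) = 0*(9/5) = 0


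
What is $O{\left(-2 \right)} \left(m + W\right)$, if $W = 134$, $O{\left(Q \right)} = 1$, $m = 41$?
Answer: $175$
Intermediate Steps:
$O{\left(-2 \right)} \left(m + W\right) = 1 \left(41 + 134\right) = 1 \cdot 175 = 175$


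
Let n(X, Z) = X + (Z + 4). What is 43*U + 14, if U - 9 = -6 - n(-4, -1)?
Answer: 186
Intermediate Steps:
n(X, Z) = 4 + X + Z (n(X, Z) = X + (4 + Z) = 4 + X + Z)
U = 4 (U = 9 + (-6 - (4 - 4 - 1)) = 9 + (-6 - 1*(-1)) = 9 + (-6 + 1) = 9 - 5 = 4)
43*U + 14 = 43*4 + 14 = 172 + 14 = 186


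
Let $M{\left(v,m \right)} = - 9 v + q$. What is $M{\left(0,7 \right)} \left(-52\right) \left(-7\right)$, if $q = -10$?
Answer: $-3640$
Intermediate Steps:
$M{\left(v,m \right)} = -10 - 9 v$ ($M{\left(v,m \right)} = - 9 v - 10 = -10 - 9 v$)
$M{\left(0,7 \right)} \left(-52\right) \left(-7\right) = \left(-10 - 0\right) \left(-52\right) \left(-7\right) = \left(-10 + 0\right) \left(-52\right) \left(-7\right) = \left(-10\right) \left(-52\right) \left(-7\right) = 520 \left(-7\right) = -3640$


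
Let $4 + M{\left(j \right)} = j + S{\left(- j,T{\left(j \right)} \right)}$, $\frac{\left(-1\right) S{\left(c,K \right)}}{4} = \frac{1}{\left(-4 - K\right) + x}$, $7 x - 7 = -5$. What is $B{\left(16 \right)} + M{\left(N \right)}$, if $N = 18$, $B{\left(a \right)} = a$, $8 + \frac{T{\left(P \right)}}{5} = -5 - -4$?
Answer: $\frac{8642}{289} \approx 29.903$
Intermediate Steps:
$T{\left(P \right)} = -45$ ($T{\left(P \right)} = -40 + 5 \left(-5 - -4\right) = -40 + 5 \left(-5 + 4\right) = -40 + 5 \left(-1\right) = -40 - 5 = -45$)
$x = \frac{2}{7}$ ($x = 1 + \frac{1}{7} \left(-5\right) = 1 - \frac{5}{7} = \frac{2}{7} \approx 0.28571$)
$S{\left(c,K \right)} = - \frac{4}{- \frac{26}{7} - K}$ ($S{\left(c,K \right)} = - \frac{4}{\left(-4 - K\right) + \frac{2}{7}} = - \frac{4}{- \frac{26}{7} - K}$)
$M{\left(j \right)} = - \frac{1184}{289} + j$ ($M{\left(j \right)} = -4 + \left(j + \frac{28}{26 + 7 \left(-45\right)}\right) = -4 + \left(j + \frac{28}{26 - 315}\right) = -4 + \left(j + \frac{28}{-289}\right) = -4 + \left(j + 28 \left(- \frac{1}{289}\right)\right) = -4 + \left(j - \frac{28}{289}\right) = -4 + \left(- \frac{28}{289} + j\right) = - \frac{1184}{289} + j$)
$B{\left(16 \right)} + M{\left(N \right)} = 16 + \left(- \frac{1184}{289} + 18\right) = 16 + \frac{4018}{289} = \frac{8642}{289}$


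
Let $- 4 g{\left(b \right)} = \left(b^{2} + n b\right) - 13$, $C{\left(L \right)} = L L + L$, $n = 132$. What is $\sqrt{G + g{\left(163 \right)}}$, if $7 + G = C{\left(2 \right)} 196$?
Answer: $i \sqrt{10849} \approx 104.16 i$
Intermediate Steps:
$C{\left(L \right)} = L + L^{2}$ ($C{\left(L \right)} = L^{2} + L = L + L^{2}$)
$g{\left(b \right)} = \frac{13}{4} - 33 b - \frac{b^{2}}{4}$ ($g{\left(b \right)} = - \frac{\left(b^{2} + 132 b\right) - 13}{4} = - \frac{-13 + b^{2} + 132 b}{4} = \frac{13}{4} - 33 b - \frac{b^{2}}{4}$)
$G = 1169$ ($G = -7 + 2 \left(1 + 2\right) 196 = -7 + 2 \cdot 3 \cdot 196 = -7 + 6 \cdot 196 = -7 + 1176 = 1169$)
$\sqrt{G + g{\left(163 \right)}} = \sqrt{1169 - \left(\frac{21503}{4} + \frac{26569}{4}\right)} = \sqrt{1169 - 12018} = \sqrt{-10849} = i \sqrt{10849}$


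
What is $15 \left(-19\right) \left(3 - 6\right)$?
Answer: $855$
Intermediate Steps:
$15 \left(-19\right) \left(3 - 6\right) = - 285 \left(3 - 6\right) = \left(-285\right) \left(-3\right) = 855$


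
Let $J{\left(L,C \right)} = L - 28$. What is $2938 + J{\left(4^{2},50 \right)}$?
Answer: $2926$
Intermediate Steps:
$J{\left(L,C \right)} = -28 + L$
$2938 + J{\left(4^{2},50 \right)} = 2938 - \left(28 - 4^{2}\right) = 2938 + \left(-28 + 16\right) = 2938 - 12 = 2926$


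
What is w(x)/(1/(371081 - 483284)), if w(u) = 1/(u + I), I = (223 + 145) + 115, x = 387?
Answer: -37401/290 ≈ -128.97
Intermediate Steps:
I = 483 (I = 368 + 115 = 483)
w(u) = 1/(483 + u) (w(u) = 1/(u + 483) = 1/(483 + u))
w(x)/(1/(371081 - 483284)) = 1/((483 + 387)*(1/(371081 - 483284))) = 1/(870*(1/(-112203))) = 1/(870*(-1/112203)) = (1/870)*(-112203) = -37401/290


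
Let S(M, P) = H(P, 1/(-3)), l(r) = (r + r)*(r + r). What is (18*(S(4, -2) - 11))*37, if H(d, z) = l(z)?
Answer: -7030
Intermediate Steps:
l(r) = 4*r² (l(r) = (2*r)*(2*r) = 4*r²)
H(d, z) = 4*z²
S(M, P) = 4/9 (S(M, P) = 4*(1/(-3))² = 4*(-⅓)² = 4*(⅑) = 4/9)
(18*(S(4, -2) - 11))*37 = (18*(4/9 - 11))*37 = (18*(-95/9))*37 = -190*37 = -7030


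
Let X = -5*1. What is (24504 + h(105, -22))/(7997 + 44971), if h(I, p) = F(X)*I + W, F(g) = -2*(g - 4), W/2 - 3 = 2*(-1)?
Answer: 6599/13242 ≈ 0.49834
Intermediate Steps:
X = -5
W = 2 (W = 6 + 2*(2*(-1)) = 6 + 2*(-2) = 6 - 4 = 2)
F(g) = 8 - 2*g (F(g) = -2*(-4 + g) = 8 - 2*g)
h(I, p) = 2 + 18*I (h(I, p) = (8 - 2*(-5))*I + 2 = (8 + 10)*I + 2 = 18*I + 2 = 2 + 18*I)
(24504 + h(105, -22))/(7997 + 44971) = (24504 + (2 + 18*105))/(7997 + 44971) = (24504 + (2 + 1890))/52968 = (24504 + 1892)*(1/52968) = 26396*(1/52968) = 6599/13242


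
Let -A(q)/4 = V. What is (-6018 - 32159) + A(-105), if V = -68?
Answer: -37905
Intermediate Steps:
A(q) = 272 (A(q) = -4*(-68) = 272)
(-6018 - 32159) + A(-105) = (-6018 - 32159) + 272 = -38177 + 272 = -37905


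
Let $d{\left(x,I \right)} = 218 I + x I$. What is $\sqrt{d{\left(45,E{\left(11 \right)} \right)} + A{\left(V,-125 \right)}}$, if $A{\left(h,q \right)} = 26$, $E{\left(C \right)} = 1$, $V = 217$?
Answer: $17$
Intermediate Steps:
$d{\left(x,I \right)} = 218 I + I x$
$\sqrt{d{\left(45,E{\left(11 \right)} \right)} + A{\left(V,-125 \right)}} = \sqrt{1 \left(218 + 45\right) + 26} = \sqrt{1 \cdot 263 + 26} = \sqrt{263 + 26} = \sqrt{289} = 17$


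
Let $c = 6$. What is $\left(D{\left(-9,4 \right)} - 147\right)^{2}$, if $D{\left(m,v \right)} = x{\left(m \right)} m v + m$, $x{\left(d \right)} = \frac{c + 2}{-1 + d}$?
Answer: $\frac{404496}{25} \approx 16180.0$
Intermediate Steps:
$x{\left(d \right)} = \frac{8}{-1 + d}$ ($x{\left(d \right)} = \frac{6 + 2}{-1 + d} = \frac{8}{-1 + d}$)
$D{\left(m,v \right)} = m + \frac{8 m v}{-1 + m}$ ($D{\left(m,v \right)} = \frac{8}{-1 + m} m v + m = \frac{8 m}{-1 + m} v + m = \frac{8 m v}{-1 + m} + m = m + \frac{8 m v}{-1 + m}$)
$\left(D{\left(-9,4 \right)} - 147\right)^{2} = \left(- \frac{9 \left(-1 - 9 + 8 \cdot 4\right)}{-1 - 9} - 147\right)^{2} = \left(- \frac{9 \left(-1 - 9 + 32\right)}{-10} - 147\right)^{2} = \left(\left(-9\right) \left(- \frac{1}{10}\right) 22 - 147\right)^{2} = \left(\frac{99}{5} - 147\right)^{2} = \left(- \frac{636}{5}\right)^{2} = \frac{404496}{25}$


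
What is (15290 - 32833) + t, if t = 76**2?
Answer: -11767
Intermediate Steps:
t = 5776
(15290 - 32833) + t = (15290 - 32833) + 5776 = -17543 + 5776 = -11767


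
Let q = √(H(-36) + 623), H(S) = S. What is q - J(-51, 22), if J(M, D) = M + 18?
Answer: 33 + √587 ≈ 57.228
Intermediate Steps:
J(M, D) = 18 + M
q = √587 (q = √(-36 + 623) = √587 ≈ 24.228)
q - J(-51, 22) = √587 - (18 - 51) = √587 - 1*(-33) = √587 + 33 = 33 + √587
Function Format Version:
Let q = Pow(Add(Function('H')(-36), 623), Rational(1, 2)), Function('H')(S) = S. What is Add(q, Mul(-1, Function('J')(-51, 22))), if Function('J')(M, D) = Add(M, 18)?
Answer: Add(33, Pow(587, Rational(1, 2))) ≈ 57.228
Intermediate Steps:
Function('J')(M, D) = Add(18, M)
q = Pow(587, Rational(1, 2)) (q = Pow(Add(-36, 623), Rational(1, 2)) = Pow(587, Rational(1, 2)) ≈ 24.228)
Add(q, Mul(-1, Function('J')(-51, 22))) = Add(Pow(587, Rational(1, 2)), Mul(-1, Add(18, -51))) = Add(Pow(587, Rational(1, 2)), Mul(-1, -33)) = Add(Pow(587, Rational(1, 2)), 33) = Add(33, Pow(587, Rational(1, 2)))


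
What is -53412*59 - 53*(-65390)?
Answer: 314362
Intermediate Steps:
-53412*59 - 53*(-65390) = -3151308 - 1*(-3465670) = -3151308 + 3465670 = 314362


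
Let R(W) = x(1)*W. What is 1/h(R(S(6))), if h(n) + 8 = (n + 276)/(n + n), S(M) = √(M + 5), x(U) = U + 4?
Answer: 2750/4767 + 920*√11/4767 ≈ 1.2170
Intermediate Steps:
x(U) = 4 + U
S(M) = √(5 + M)
R(W) = 5*W (R(W) = (4 + 1)*W = 5*W)
h(n) = -8 + (276 + n)/(2*n) (h(n) = -8 + (n + 276)/(n + n) = -8 + (276 + n)/((2*n)) = -8 + (276 + n)*(1/(2*n)) = -8 + (276 + n)/(2*n))
1/h(R(S(6))) = 1/(-15/2 + 138/((5*√(5 + 6)))) = 1/(-15/2 + 138/((5*√11))) = 1/(-15/2 + 138*(√11/55)) = 1/(-15/2 + 138*√11/55)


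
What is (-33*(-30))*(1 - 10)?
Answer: -8910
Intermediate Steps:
(-33*(-30))*(1 - 10) = 990*(-9) = -8910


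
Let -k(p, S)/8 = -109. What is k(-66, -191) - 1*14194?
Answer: -13322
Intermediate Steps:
k(p, S) = 872 (k(p, S) = -8*(-109) = 872)
k(-66, -191) - 1*14194 = 872 - 1*14194 = 872 - 14194 = -13322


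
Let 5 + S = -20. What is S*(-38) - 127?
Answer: 823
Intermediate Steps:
S = -25 (S = -5 - 20 = -25)
S*(-38) - 127 = -25*(-38) - 127 = 950 - 127 = 823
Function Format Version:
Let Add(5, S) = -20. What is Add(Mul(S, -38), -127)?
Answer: 823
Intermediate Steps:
S = -25 (S = Add(-5, -20) = -25)
Add(Mul(S, -38), -127) = Add(Mul(-25, -38), -127) = Add(950, -127) = 823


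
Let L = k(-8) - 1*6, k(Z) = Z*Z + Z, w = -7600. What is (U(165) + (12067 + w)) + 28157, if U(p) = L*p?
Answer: 40874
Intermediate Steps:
k(Z) = Z + Z² (k(Z) = Z² + Z = Z + Z²)
L = 50 (L = -8*(1 - 8) - 1*6 = -8*(-7) - 6 = 56 - 6 = 50)
U(p) = 50*p
(U(165) + (12067 + w)) + 28157 = (50*165 + (12067 - 7600)) + 28157 = (8250 + 4467) + 28157 = 12717 + 28157 = 40874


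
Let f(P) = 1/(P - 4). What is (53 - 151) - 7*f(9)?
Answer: -497/5 ≈ -99.400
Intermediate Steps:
f(P) = 1/(-4 + P)
(53 - 151) - 7*f(9) = (53 - 151) - 7/(-4 + 9) = -98 - 7/5 = -497/5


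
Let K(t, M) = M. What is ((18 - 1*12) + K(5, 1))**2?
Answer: 49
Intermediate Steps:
((18 - 1*12) + K(5, 1))**2 = ((18 - 1*12) + 1)**2 = ((18 - 12) + 1)**2 = (6 + 1)**2 = 7**2 = 49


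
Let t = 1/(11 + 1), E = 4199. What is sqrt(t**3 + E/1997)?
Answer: sqrt(43481893179)/143784 ≈ 1.4503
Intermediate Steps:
t = 1/12 ≈ 0.083333
sqrt(t**3 + E/1997) = sqrt((1/12)**3 + 4199/1997) = sqrt(1/1728 + 4199*(1/1997)) = sqrt(1/1728 + 4199/1997) = sqrt(7257869/3450816) = sqrt(43481893179)/143784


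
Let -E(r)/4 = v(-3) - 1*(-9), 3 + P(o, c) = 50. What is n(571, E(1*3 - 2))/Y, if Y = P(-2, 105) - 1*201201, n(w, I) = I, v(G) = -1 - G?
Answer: 22/100577 ≈ 0.00021874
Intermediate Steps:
P(o, c) = 47 (P(o, c) = -3 + 50 = 47)
E(r) = -44 (E(r) = -4*((-1 - 1*(-3)) - 1*(-9)) = -4*((-1 + 3) + 9) = -4*(2 + 9) = -4*11 = -44)
Y = -201154 (Y = 47 - 1*201201 = 47 - 201201 = -201154)
n(571, E(1*3 - 2))/Y = -44/(-201154) = -44*(-1/201154) = 22/100577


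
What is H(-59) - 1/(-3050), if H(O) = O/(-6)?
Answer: 44989/4575 ≈ 9.8337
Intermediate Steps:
H(O) = -O/6 (H(O) = O*(-1/6) = -O/6)
H(-59) - 1/(-3050) = -1/6*(-59) - 1/(-3050) = 59/6 - 1*(-1/3050) = 59/6 + 1/3050 = 44989/4575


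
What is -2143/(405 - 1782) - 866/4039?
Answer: 7463095/5561703 ≈ 1.3419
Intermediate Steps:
-2143/(405 - 1782) - 866/4039 = -2143/(-1377) - 866*1/4039 = -2143*(-1/1377) - 866/4039 = 2143/1377 - 866/4039 = 7463095/5561703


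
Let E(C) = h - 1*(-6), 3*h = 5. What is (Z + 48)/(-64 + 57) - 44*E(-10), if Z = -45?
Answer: -7093/21 ≈ -337.76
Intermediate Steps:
h = 5/3 (h = (1/3)*5 = 5/3 ≈ 1.6667)
E(C) = 23/3 (E(C) = 5/3 - 1*(-6) = 5/3 + 6 = 23/3)
(Z + 48)/(-64 + 57) - 44*E(-10) = (-45 + 48)/(-64 + 57) - 44*23/3 = 3/(-7) - 1012/3 = 3*(-1/7) - 1012/3 = -3/7 - 1012/3 = -7093/21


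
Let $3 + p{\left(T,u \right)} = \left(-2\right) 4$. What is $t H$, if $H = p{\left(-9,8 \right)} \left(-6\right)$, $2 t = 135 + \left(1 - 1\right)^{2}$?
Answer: $4455$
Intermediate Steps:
$p{\left(T,u \right)} = -11$ ($p{\left(T,u \right)} = -3 - 8 = -11$)
$t = \frac{135}{2}$ ($t = \frac{135 + \left(1 - 1\right)^{2}}{2} = \frac{135 + 0^{2}}{2} = \frac{135 + 0}{2} = \frac{1}{2} \cdot 135 = \frac{135}{2} \approx 67.5$)
$H = 66$ ($H = \left(-11\right) \left(-6\right) = 66$)
$t H = \frac{135}{2} \cdot 66 = 4455$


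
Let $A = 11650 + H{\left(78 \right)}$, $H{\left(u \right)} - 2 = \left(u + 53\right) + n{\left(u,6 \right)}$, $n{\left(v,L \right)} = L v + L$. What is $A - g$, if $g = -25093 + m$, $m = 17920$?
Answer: $19430$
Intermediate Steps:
$n{\left(v,L \right)} = L + L v$
$g = -7173$ ($g = -25093 + 17920 = -7173$)
$H{\left(u \right)} = 61 + 7 u$ ($H{\left(u \right)} = 2 + \left(\left(u + 53\right) + 6 \left(1 + u\right)\right) = 2 + \left(\left(53 + u\right) + \left(6 + 6 u\right)\right) = 2 + \left(59 + 7 u\right) = 61 + 7 u$)
$A = 12257$ ($A = 11650 + \left(61 + 7 \cdot 78\right) = 11650 + \left(61 + 546\right) = 11650 + 607 = 12257$)
$A - g = 12257 - -7173 = 12257 + 7173 = 19430$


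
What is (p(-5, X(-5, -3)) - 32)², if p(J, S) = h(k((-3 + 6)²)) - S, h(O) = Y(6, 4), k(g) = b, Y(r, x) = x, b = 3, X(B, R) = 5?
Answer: 1089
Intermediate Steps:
k(g) = 3
h(O) = 4
p(J, S) = 4 - S
(p(-5, X(-5, -3)) - 32)² = ((4 - 1*5) - 32)² = ((4 - 5) - 32)² = (-1 - 32)² = (-33)² = 1089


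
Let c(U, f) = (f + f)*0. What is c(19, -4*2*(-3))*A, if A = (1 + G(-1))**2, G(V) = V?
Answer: 0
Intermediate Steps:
A = 0 (A = (1 - 1)**2 = 0**2 = 0)
c(U, f) = 0 (c(U, f) = (2*f)*0 = 0)
c(19, -4*2*(-3))*A = 0*0 = 0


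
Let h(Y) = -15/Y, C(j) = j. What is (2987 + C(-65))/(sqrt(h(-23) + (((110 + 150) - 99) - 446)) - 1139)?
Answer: -76547634/29844923 - 5844*I*sqrt(37605)/29844923 ≈ -2.5648 - 0.037972*I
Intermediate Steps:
(2987 + C(-65))/(sqrt(h(-23) + (((110 + 150) - 99) - 446)) - 1139) = (2987 - 65)/(sqrt(-15/(-23) + (((110 + 150) - 99) - 446)) - 1139) = 2922/(sqrt(-15*(-1/23) + ((260 - 99) - 446)) - 1139) = 2922/(sqrt(15/23 + (161 - 446)) - 1139) = 2922/(sqrt(15/23 - 285) - 1139) = 2922/(sqrt(-6540/23) - 1139) = 2922/(2*I*sqrt(37605)/23 - 1139) = 2922/(-1139 + 2*I*sqrt(37605)/23)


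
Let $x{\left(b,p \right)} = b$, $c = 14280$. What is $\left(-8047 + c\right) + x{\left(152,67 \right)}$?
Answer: $6385$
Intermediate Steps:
$\left(-8047 + c\right) + x{\left(152,67 \right)} = \left(-8047 + 14280\right) + 152 = 6233 + 152 = 6385$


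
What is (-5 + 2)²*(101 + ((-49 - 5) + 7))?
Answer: 486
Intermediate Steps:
(-5 + 2)²*(101 + ((-49 - 5) + 7)) = (-3)²*(101 + (-54 + 7)) = 9*(101 - 47) = 9*54 = 486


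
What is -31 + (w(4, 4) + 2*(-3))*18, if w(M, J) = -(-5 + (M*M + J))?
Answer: -409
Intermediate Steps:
w(M, J) = 5 - J - M² (w(M, J) = -(-5 + (M² + J)) = -(-5 + (J + M²)) = -(-5 + J + M²) = 5 - J - M²)
-31 + (w(4, 4) + 2*(-3))*18 = -31 + ((5 - 1*4 - 1*4²) + 2*(-3))*18 = -31 + ((5 - 4 - 1*16) - 6)*18 = -31 + ((5 - 4 - 16) - 6)*18 = -31 + (-15 - 6)*18 = -31 - 21*18 = -31 - 378 = -409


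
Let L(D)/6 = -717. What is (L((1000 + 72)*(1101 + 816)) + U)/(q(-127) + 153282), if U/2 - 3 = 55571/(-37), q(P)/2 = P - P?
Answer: -135047/2835717 ≈ -0.047624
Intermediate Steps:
L(D) = -4302 (L(D) = 6*(-717) = -4302)
q(P) = 0 (q(P) = 2*(P - P) = 2*0 = 0)
U = -110920/37 (U = 6 + 2*(55571/(-37)) = 6 + 2*(55571*(-1/37)) = 6 + 2*(-55571/37) = 6 - 111142/37 = -110920/37 ≈ -2997.8)
(L((1000 + 72)*(1101 + 816)) + U)/(q(-127) + 153282) = (-4302 - 110920/37)/(0 + 153282) = -270094/37/153282 = -270094/37*1/153282 = -135047/2835717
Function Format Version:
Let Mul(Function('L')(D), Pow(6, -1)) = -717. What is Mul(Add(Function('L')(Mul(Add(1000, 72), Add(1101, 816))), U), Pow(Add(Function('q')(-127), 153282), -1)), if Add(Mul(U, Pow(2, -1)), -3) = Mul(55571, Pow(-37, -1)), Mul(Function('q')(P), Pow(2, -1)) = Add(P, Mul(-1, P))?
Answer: Rational(-135047, 2835717) ≈ -0.047624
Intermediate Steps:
Function('L')(D) = -4302 (Function('L')(D) = Mul(6, -717) = -4302)
Function('q')(P) = 0 (Function('q')(P) = Mul(2, Add(P, Mul(-1, P))) = Mul(2, 0) = 0)
U = Rational(-110920, 37) (U = Add(6, Mul(2, Mul(55571, Pow(-37, -1)))) = Add(6, Mul(2, Mul(55571, Rational(-1, 37)))) = Add(6, Mul(2, Rational(-55571, 37))) = Add(6, Rational(-111142, 37)) = Rational(-110920, 37) ≈ -2997.8)
Mul(Add(Function('L')(Mul(Add(1000, 72), Add(1101, 816))), U), Pow(Add(Function('q')(-127), 153282), -1)) = Mul(Add(-4302, Rational(-110920, 37)), Pow(Add(0, 153282), -1)) = Mul(Rational(-270094, 37), Pow(153282, -1)) = Mul(Rational(-270094, 37), Rational(1, 153282)) = Rational(-135047, 2835717)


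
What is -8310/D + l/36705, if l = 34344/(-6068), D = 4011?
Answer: -51416397644/24815381815 ≈ -2.0720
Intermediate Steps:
l = -8586/1517 (l = 34344*(-1/6068) = -8586/1517 ≈ -5.6599)
-8310/D + l/36705 = -8310/4011 - 8586/1517/36705 = -8310*1/4011 - 8586/1517*1/36705 = -2770/1337 - 2862/18560495 = -51416397644/24815381815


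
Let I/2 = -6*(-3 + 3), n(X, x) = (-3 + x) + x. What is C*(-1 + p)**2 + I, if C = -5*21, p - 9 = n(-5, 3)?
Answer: -12705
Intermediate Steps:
n(X, x) = -3 + 2*x
p = 12 (p = 9 + (-3 + 2*3) = 9 + (-3 + 6) = 9 + 3 = 12)
C = -105
I = 0 (I = 2*(-6*(-3 + 3)) = 2*(-6*0) = 2*0 = 0)
C*(-1 + p)**2 + I = -105*(-1 + 12)**2 + 0 = -105*11**2 + 0 = -105*121 + 0 = -12705 + 0 = -12705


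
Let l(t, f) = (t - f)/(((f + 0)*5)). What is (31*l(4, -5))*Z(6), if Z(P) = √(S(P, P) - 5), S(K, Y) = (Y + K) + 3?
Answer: -279*√10/25 ≈ -35.291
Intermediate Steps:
S(K, Y) = 3 + K + Y (S(K, Y) = (K + Y) + 3 = 3 + K + Y)
Z(P) = √(-2 + 2*P) (Z(P) = √((3 + P + P) - 5) = √((3 + 2*P) - 5) = √(-2 + 2*P))
l(t, f) = (t - f)/(5*f) (l(t, f) = (t - f)/((f*5)) = (t - f)/((5*f)) = (t - f)*(1/(5*f)) = (t - f)/(5*f))
(31*l(4, -5))*Z(6) = (31*((⅕)*(4 - 1*(-5))/(-5)))*√(-2 + 2*6) = (31*((⅕)*(-⅕)*(4 + 5)))*√(-2 + 12) = (31*((⅕)*(-⅕)*9))*√10 = (31*(-9/25))*√10 = -279*√10/25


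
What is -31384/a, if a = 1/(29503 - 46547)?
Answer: 534908896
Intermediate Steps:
a = -1/17044 (a = 1/(-17044) = -1/17044 ≈ -5.8672e-5)
-31384/a = -31384/(-1/17044) = -31384*(-17044) = 534908896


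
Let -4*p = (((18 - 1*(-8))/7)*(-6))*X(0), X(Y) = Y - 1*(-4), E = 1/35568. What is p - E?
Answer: 5548601/248976 ≈ 22.286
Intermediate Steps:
E = 1/35568 ≈ 2.8115e-5
X(Y) = 4 + Y (X(Y) = Y + 4 = 4 + Y)
p = 156/7 (p = -((18 - 1*(-8))/7)*(-6)*(4 + 0)/4 = -((18 + 8)*(⅐))*(-6)*4/4 = -(26*(⅐))*(-6)*4/4 = -(26/7)*(-6)*4/4 = -(-39)*4/7 = -¼*(-624/7) = 156/7 ≈ 22.286)
p - E = 156/7 - 1*1/35568 = 156/7 - 1/35568 = 5548601/248976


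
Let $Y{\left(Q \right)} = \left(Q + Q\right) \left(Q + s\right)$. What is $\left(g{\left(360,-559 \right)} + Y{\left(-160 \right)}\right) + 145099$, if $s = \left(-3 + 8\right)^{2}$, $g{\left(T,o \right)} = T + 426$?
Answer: $189085$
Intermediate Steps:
$g{\left(T,o \right)} = 426 + T$
$s = 25$ ($s = 5^{2} = 25$)
$Y{\left(Q \right)} = 2 Q \left(25 + Q\right)$ ($Y{\left(Q \right)} = \left(Q + Q\right) \left(Q + 25\right) = 2 Q \left(25 + Q\right)$)
$\left(g{\left(360,-559 \right)} + Y{\left(-160 \right)}\right) + 145099 = \left(\left(426 + 360\right) + 2 \left(-160\right) \left(25 - 160\right)\right) + 145099 = \left(786 + 2 \left(-160\right) \left(-135\right)\right) + 145099 = \left(786 + 43200\right) + 145099 = 43986 + 145099 = 189085$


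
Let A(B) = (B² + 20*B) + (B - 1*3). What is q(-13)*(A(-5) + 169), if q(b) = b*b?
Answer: 14534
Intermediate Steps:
q(b) = b²
A(B) = -3 + B² + 21*B (A(B) = (B² + 20*B) + (B - 3) = (B² + 20*B) + (-3 + B) = -3 + B² + 21*B)
q(-13)*(A(-5) + 169) = (-13)²*((-3 + (-5)² + 21*(-5)) + 169) = 169*((-3 + 25 - 105) + 169) = 169*(-83 + 169) = 169*86 = 14534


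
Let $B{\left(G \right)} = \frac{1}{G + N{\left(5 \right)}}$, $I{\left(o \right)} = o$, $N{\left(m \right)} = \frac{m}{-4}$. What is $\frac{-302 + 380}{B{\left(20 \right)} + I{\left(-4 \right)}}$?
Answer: $- \frac{2925}{148} \approx -19.764$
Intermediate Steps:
$N{\left(m \right)} = - \frac{m}{4}$ ($N{\left(m \right)} = m \left(- \frac{1}{4}\right) = - \frac{m}{4}$)
$B{\left(G \right)} = \frac{1}{- \frac{5}{4} + G}$ ($B{\left(G \right)} = \frac{1}{G - \frac{5}{4}} = \frac{1}{- \frac{5}{4} + G}$)
$\frac{-302 + 380}{B{\left(20 \right)} + I{\left(-4 \right)}} = \frac{-302 + 380}{\frac{4}{-5 + 4 \cdot 20} - 4} = \frac{78}{\frac{4}{-5 + 80} - 4} = \frac{78}{\frac{4}{75} - 4} = \frac{78}{- \frac{296}{75}} = 78 \left(- \frac{75}{296}\right) = - \frac{2925}{148}$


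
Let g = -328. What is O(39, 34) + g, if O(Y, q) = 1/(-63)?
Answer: -20665/63 ≈ -328.02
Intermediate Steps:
O(Y, q) = -1/63
O(39, 34) + g = -1/63 - 328 = -20665/63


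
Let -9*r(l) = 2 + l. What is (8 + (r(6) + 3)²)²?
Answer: 1018081/6561 ≈ 155.17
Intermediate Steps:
r(l) = -2/9 - l/9 (r(l) = -(2 + l)/9 = -2/9 - l/9)
(8 + (r(6) + 3)²)² = (8 + ((-2/9 - ⅑*6) + 3)²)² = (8 + ((-2/9 - ⅔) + 3)²)² = (8 + (-8/9 + 3)²)² = (8 + (19/9)²)² = (8 + 361/81)² = (1009/81)² = 1018081/6561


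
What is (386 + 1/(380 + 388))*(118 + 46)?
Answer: 12154409/192 ≈ 63304.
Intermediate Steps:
(386 + 1/(380 + 388))*(118 + 46) = (386 + 1/768)*164 = (296449/768)*164 = 12154409/192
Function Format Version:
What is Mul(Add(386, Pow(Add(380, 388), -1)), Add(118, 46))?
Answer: Rational(12154409, 192) ≈ 63304.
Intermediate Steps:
Mul(Add(386, Pow(Add(380, 388), -1)), Add(118, 46)) = Mul(Add(386, Pow(768, -1)), 164) = Mul(Add(386, Rational(1, 768)), 164) = Mul(Rational(296449, 768), 164) = Rational(12154409, 192)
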